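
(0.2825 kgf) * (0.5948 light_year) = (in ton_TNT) 1 kgf = 9.80665 N, so 0.2825 kgf = 0.2825 * 9.80665 = 2.7703786 N. 1 light_year = 9.4607305e+15 m, so 0.5948 light_year = 0.5948 * 9.4607305e+15 = 5.6272425e+15 m. Combine: 2.7703786 N * 5.6272425e+15 m = 1.5589592e+16 J. 1 ton_TNT = 4.184e+09 J, so 1.5589592e+16 J = 1.5589592e+16 / 4.184e+09 = 3726002 ton_TNT ≈ 3.726e+06 ton_TNT (4 s.f.). Final answer: 3.726e+06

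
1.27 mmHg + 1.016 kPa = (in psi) 1 mmHg = 133.32237 Pa, so 1.27 mmHg = 1.27 * 133.32237 = 169.31941 Pa. 1 kPa = 1000 Pa, so 1.016 kPa = 1.016 * 1000 = 1016 Pa. Sum: 169.31941 + 1016 = 1185.3194 Pa. 1 psi = 6894.7573 Pa, so 1185.3194 Pa = 1185.3194 / 6894.7573 = 0.17191605 psi ≈ 0.1719 psi (4 s.f.). Final answer: 0.1719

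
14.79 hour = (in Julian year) 1 hour = 3600 s, so 14.79 hour = 14.79 * 3600 = 53244 s. 1 Julian year = 31557600 s, so 53244 s = 53244 / 31557600 = 0.0016872005 Julian year ≈ 0.001687 Julian year (4 s.f.). Final answer: 0.001687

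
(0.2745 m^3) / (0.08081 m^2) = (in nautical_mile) 0.001834. Check: 0.2745 m^3 is already in m^3. 0.08081 m^2 is already in m^2. Combine: 0.2745 m^3 / 0.08081 m^2 = 3.3968568 m. 1 nautical_mile = 1852 m, so 3.3968568 m = 3.3968568 / 1852 = 0.001834156 nautical_mile ≈ 0.001834 nautical_mile (4 s.f.).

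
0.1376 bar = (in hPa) 137.6. Check: 1 bar = 100000 Pa, so 0.1376 bar = 0.1376 * 100000 = 13760 Pa. 1 hPa = 100 Pa, so 13760 Pa = 13760 / 100 = 137.6 hPa.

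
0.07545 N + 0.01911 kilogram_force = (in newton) 0.07545 N is already in N. 1 kilogram_force = 9.80665 N, so 0.01911 kilogram_force = 0.01911 * 9.80665 = 0.18740508 N. Sum: 0.07545 + 0.18740508 = 0.26285508 N. 0.26285508 N = 0.26285508 newton ≈ 0.2629 newton (4 s.f.). Final answer: 0.2629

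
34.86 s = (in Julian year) 1 Julian year = 31557600 s, so 34.86 s = 34.86 / 31557600 = 1.1046467e-06 Julian year ≈ 1.105e-06 Julian year (4 s.f.). Final answer: 1.105e-06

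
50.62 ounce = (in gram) 1435. Check: 1 ounce = 0.028349523 kg, so 50.62 ounce = 50.62 * 0.028349523 = 1.4350529 kg. 1 gram = 0.001 kg, so 1.4350529 kg = 1.4350529 / 0.001 = 1435.0529 gram ≈ 1435 gram (4 s.f.).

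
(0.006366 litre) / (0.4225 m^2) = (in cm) 0.001507. Check: 1 litre = 0.001 m^3, so 0.006366 litre = 0.006366 * 0.001 = 6.366e-06 m^3. 0.4225 m^2 is already in m^2. Combine: 6.366e-06 m^3 / 0.4225 m^2 = 1.5067456e-05 m. 1 cm = 0.01 m, so 1.5067456e-05 m = 1.5067456e-05 / 0.01 = 0.0015067456 cm ≈ 0.001507 cm (4 s.f.).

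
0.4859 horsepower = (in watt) 362.3. Check: 1 horsepower = 745.69987 W, so 0.4859 horsepower = 0.4859 * 745.69987 = 362.33557 W. 362.33557 W = 362.33557 watt ≈ 362.3 watt (4 s.f.).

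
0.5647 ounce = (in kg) 1 ounce = 0.028349523 kg, so 0.5647 ounce = 0.5647 * 0.028349523 = 0.016008976 kg. Result: 0.016008976 kg ≈ 0.01601 kg (4 s.f.). Final answer: 0.01601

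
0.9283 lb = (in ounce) 14.85. Check: 1 lb = 0.45359237 kg, so 0.9283 lb = 0.9283 * 0.45359237 = 0.4210698 kg. 1 ounce = 0.028349523 kg, so 0.4210698 kg = 0.4210698 / 0.028349523 = 14.8528 ounce ≈ 14.85 ounce (4 s.f.).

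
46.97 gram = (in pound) 1 gram = 0.001 kg, so 46.97 gram = 46.97 * 0.001 = 0.04697 kg. 1 pound = 0.45359237 kg, so 0.04697 kg = 0.04697 / 0.45359237 = 0.10355112 pound ≈ 0.1036 pound (4 s.f.). Final answer: 0.1036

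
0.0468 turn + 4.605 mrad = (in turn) 1 turn = 6.2831853 rad, so 0.0468 turn = 0.0468 * 6.2831853 = 0.29405307 rad. 1 mrad = 0.001 rad, so 4.605 mrad = 4.605 * 0.001 = 0.004605 rad. Sum: 0.29405307 + 0.004605 = 0.29865807 rad. 1 turn = 6.2831853 rad, so 0.29865807 rad = 0.29865807 / 6.2831853 = 0.047532909 turn ≈ 0.04753 turn (4 s.f.). Final answer: 0.04753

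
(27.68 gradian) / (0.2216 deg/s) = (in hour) 0.03123. Check: 1 gradian = 0.015707963 rad, so 27.68 gradian = 27.68 * 0.015707963 = 0.43479642 rad. 1 deg/s = 0.017453293 rad/s, so 0.2216 deg/s = 0.2216 * 0.017453293 = 0.0038676496 rad/s. Combine: 0.43479642 rad / 0.0038676496 rad/s = 112.41877 s. 1 hour = 3600 s, so 112.41877 s = 112.41877 / 3600 = 0.031227437 hour ≈ 0.03123 hour (4 s.f.).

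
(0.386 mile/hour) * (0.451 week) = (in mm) 1 mile/hour = 0.44704 m/s, so 0.386 mile/hour = 0.386 * 0.44704 = 0.17255744 m/s. 1 week = 604800 s, so 0.451 week = 0.451 * 604800 = 272764.8 s. Combine: 0.17255744 m/s * 272764.8 s = 47067.596 m. 1 mm = 0.001 m, so 47067.596 m = 47067.596 / 0.001 = 47067596 mm ≈ 4.707e+07 mm (4 s.f.). Final answer: 4.707e+07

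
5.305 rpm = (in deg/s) 1 rpm = 0.10471976 rad/s, so 5.305 rpm = 5.305 * 0.10471976 = 0.5555383 rad/s. 1 deg/s = 0.017453293 rad/s, so 0.5555383 rad/s = 0.5555383 / 0.017453293 = 31.83 deg/s. Final answer: 31.83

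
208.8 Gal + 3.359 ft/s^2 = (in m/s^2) 3.112. Check: 1 Gal = 0.01 m/s^2, so 208.8 Gal = 208.8 * 0.01 = 2.088 m/s^2. 1 ft/s^2 = 0.3048 m/s^2, so 3.359 ft/s^2 = 3.359 * 0.3048 = 1.0238232 m/s^2. Sum: 2.088 + 1.0238232 = 3.1118232 m/s^2. Result: 3.1118232 m/s^2 ≈ 3.112 m/s^2 (4 s.f.).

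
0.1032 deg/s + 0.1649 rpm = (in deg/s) 1 deg/s = 0.017453293 rad/s, so 0.1032 deg/s = 0.1032 * 0.017453293 = 0.0018011798 rad/s. 1 rpm = 0.10471976 rad/s, so 0.1649 rpm = 0.1649 * 0.10471976 = 0.017268288 rad/s. Sum: 0.0018011798 + 0.017268288 = 0.019069467 rad/s. 1 deg/s = 0.017453293 rad/s, so 0.019069467 rad/s = 0.019069467 / 0.017453293 = 1.0926 deg/s ≈ 1.093 deg/s (4 s.f.). Final answer: 1.093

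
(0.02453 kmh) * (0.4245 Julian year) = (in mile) 56.72. Check: 1 kmh = 0.27777778 m/s, so 0.02453 kmh = 0.02453 * 0.27777778 = 0.0068138889 m/s. 1 Julian year = 31557600 s, so 0.4245 Julian year = 0.4245 * 31557600 = 13396201 s. Combine: 0.0068138889 m/s * 13396201 s = 91280.227 m. 1 mile = 1609.344 m, so 91280.227 m = 91280.227 / 1609.344 = 56.718903 mile ≈ 56.72 mile (4 s.f.).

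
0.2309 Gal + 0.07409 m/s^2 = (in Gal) 7.64. Check: 1 Gal = 0.01 m/s^2, so 0.2309 Gal = 0.2309 * 0.01 = 0.002309 m/s^2. 0.07409 m/s^2 is already in m/s^2. Sum: 0.002309 + 0.07409 = 0.076399 m/s^2. 1 Gal = 0.01 m/s^2, so 0.076399 m/s^2 = 0.076399 / 0.01 = 7.6399 Gal ≈ 7.64 Gal (4 s.f.).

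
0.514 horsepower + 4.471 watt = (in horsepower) 1 horsepower = 745.69987 W, so 0.514 horsepower = 0.514 * 745.69987 = 383.28973 W. 4.471 watt = 4.471 W. Sum: 383.28973 + 4.471 = 387.76073 W. 1 horsepower = 745.69987 W, so 387.76073 W = 387.76073 / 745.69987 = 0.51999571 horsepower ≈ 0.52 horsepower (4 s.f.). Final answer: 0.52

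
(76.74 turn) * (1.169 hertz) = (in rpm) 1 turn = 6.2831853 rad, so 76.74 turn = 76.74 * 6.2831853 = 482.17164 rad. 1.169 hertz = 1.169 Hz. Combine: 482.17164 rad * 1.169 Hz = 563.65865 rad/s. 1 rpm = 0.10471976 rad/s, so 563.65865 rad/s = 563.65865 / 0.10471976 = 5382.5436 rpm ≈ 5383 rpm (4 s.f.). Final answer: 5383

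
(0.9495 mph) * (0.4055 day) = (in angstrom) 1 mph = 0.44704 m/s, so 0.9495 mph = 0.9495 * 0.44704 = 0.42446448 m/s. 1 day = 86400 s, so 0.4055 day = 0.4055 * 86400 = 35035.2 s. Combine: 0.42446448 m/s * 35035.2 s = 14871.198 m. 1 angstrom = 1e-10 m, so 14871.198 m = 14871.198 / 1e-10 = 1.4871198e+14 angstrom ≈ 1.487e+14 angstrom (4 s.f.). Final answer: 1.487e+14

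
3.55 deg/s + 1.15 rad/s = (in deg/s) 69.44. Check: 1 deg/s = 0.017453293 rad/s, so 3.55 deg/s = 3.55 * 0.017453293 = 0.061959188 rad/s. 1.15 rad/s is already in rad/s. Sum: 0.061959188 + 1.15 = 1.2119592 rad/s. 1 deg/s = 0.017453293 rad/s, so 1.2119592 rad/s = 1.2119592 / 0.017453293 = 69.440146 deg/s ≈ 69.44 deg/s (4 s.f.).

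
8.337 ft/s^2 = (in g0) 1 ft/s^2 = 0.3048 m/s^2, so 8.337 ft/s^2 = 8.337 * 0.3048 = 2.5411176 m/s^2. 1 g0 = 9.80665 m/s^2, so 2.5411176 m/s^2 = 2.5411176 / 9.80665 = 0.25912188 g0 ≈ 0.2591 g0 (4 s.f.). Final answer: 0.2591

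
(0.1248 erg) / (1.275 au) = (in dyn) 1 erg = 1e-07 J, so 0.1248 erg = 0.1248 * 1e-07 = 1.248e-08 J. 1 au = 1.4959787e+11 m, so 1.275 au = 1.275 * 1.4959787e+11 = 1.9073729e+11 m. Combine: 1.248e-08 J / 1.9073729e+11 m = 6.5430312e-20 N. 1 dyn = 1e-05 N, so 6.5430312e-20 N = 6.5430312e-20 / 1e-05 = 6.5430312e-15 dyn ≈ 6.543e-15 dyn (4 s.f.). Final answer: 6.543e-15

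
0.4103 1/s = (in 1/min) 24.62. Check: 0.4103 1/s = 0.4103 Hz. 1 1/min = 0.016666667 Hz, so 0.4103 Hz = 0.4103 / 0.016666667 = 24.618 1/min ≈ 24.62 1/min (4 s.f.).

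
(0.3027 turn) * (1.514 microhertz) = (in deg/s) 1 turn = 6.2831853 rad, so 0.3027 turn = 0.3027 * 6.2831853 = 1.9019202 rad. 1 microhertz = 1e-06 Hz, so 1.514 microhertz = 1.514 * 1e-06 = 1.514e-06 Hz. Combine: 1.9019202 rad * 1.514e-06 Hz = 2.8795072e-06 rad/s. 1 deg/s = 0.017453293 rad/s, so 2.8795072e-06 rad/s = 2.8795072e-06 / 0.017453293 = 0.00016498361 deg/s ≈ 0.000165 deg/s (4 s.f.). Final answer: 0.000165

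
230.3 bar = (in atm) 227.3. Check: 1 bar = 100000 Pa, so 230.3 bar = 230.3 * 100000 = 23030000 Pa. 1 atm = 101325 Pa, so 23030000 Pa = 23030000 / 101325 = 227.28843 atm ≈ 227.3 atm (4 s.f.).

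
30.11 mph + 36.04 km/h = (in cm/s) 2347. Check: 1 mph = 0.44704 m/s, so 30.11 mph = 30.11 * 0.44704 = 13.460374 m/s. 1 km/h = 0.27777778 m/s, so 36.04 km/h = 36.04 * 0.27777778 = 10.011111 m/s. Sum: 13.460374 + 10.011111 = 23.471486 m/s. 1 cm/s = 0.01 m/s, so 23.471486 m/s = 23.471486 / 0.01 = 2347.1486 cm/s ≈ 2347 cm/s (4 s.f.).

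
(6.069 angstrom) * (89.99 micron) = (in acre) 1.35e-17. Check: 1 angstrom = 1e-10 m, so 6.069 angstrom = 6.069 * 1e-10 = 6.069e-10 m. 1 micron = 1e-06 m, so 89.99 micron = 89.99 * 1e-06 = 8.999e-05 m. Combine: 6.069e-10 m * 8.999e-05 m = 5.4614931e-14 m^2. 1 acre = 4046.8564 m^2, so 5.4614931e-14 m^2 = 5.4614931e-14 / 4046.8564 = 1.3495643e-17 acre ≈ 1.35e-17 acre (4 s.f.).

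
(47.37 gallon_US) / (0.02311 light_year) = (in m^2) 1 gallon_US = 0.0037854118 m^3, so 47.37 gallon_US = 47.37 * 0.0037854118 = 0.17931496 m^3. 1 light_year = 9.4607305e+15 m, so 0.02311 light_year = 0.02311 * 9.4607305e+15 = 2.1863748e+14 m. Combine: 0.17931496 m^3 / 2.1863748e+14 m = 8.2014737e-16 m^2. Result: 8.2014737e-16 m^2 ≈ 8.201e-16 m^2 (4 s.f.). Final answer: 8.201e-16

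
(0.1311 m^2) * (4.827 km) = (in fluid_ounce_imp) 2.227e+07. Check: 0.1311 m^2 is already in m^2. 1 km = 1000 m, so 4.827 km = 4.827 * 1000 = 4827 m. Combine: 0.1311 m^2 * 4827 m = 632.8197 m^3. 1 fluid_ounce_imp = 2.8413063e-05 m^3, so 632.8197 m^3 = 632.8197 / 2.8413063e-05 = 22272140 fluid_ounce_imp ≈ 2.227e+07 fluid_ounce_imp (4 s.f.).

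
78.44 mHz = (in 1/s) 1 mHz = 0.001 Hz, so 78.44 mHz = 78.44 * 0.001 = 0.07844 Hz. 0.07844 Hz = 0.07844 1/s. Final answer: 0.07844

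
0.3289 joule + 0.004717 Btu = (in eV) 0.3289 joule = 0.3289 J. 1 Btu = 1055.0559 J, so 0.004717 Btu = 0.004717 * 1055.0559 = 4.9766985 J. Sum: 0.3289 + 4.9766985 = 5.3055985 J. 1 eV = 1.6021766e-19 J, so 5.3055985 J = 5.3055985 / 1.6021766e-19 = 3.3114941e+19 eV ≈ 3.311e+19 eV (4 s.f.). Final answer: 3.311e+19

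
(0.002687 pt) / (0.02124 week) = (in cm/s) 7.379e-09. Check: 1 pt = 0.00035277778 m, so 0.002687 pt = 0.002687 * 0.00035277778 = 9.4791389e-07 m. 1 week = 604800 s, so 0.02124 week = 0.02124 * 604800 = 12845.952 s. Combine: 9.4791389e-07 m / 12845.952 s = 7.3790863e-11 m/s. 1 cm/s = 0.01 m/s, so 7.3790863e-11 m/s = 7.3790863e-11 / 0.01 = 7.3790863e-09 cm/s ≈ 7.379e-09 cm/s (4 s.f.).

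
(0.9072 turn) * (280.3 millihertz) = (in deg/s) 1 turn = 6.2831853 rad, so 0.9072 turn = 0.9072 * 6.2831853 = 5.7001057 rad. 1 millihertz = 0.001 Hz, so 280.3 millihertz = 280.3 * 0.001 = 0.2803 Hz. Combine: 5.7001057 rad * 0.2803 Hz = 1.5977396 rad/s. 1 deg/s = 0.017453293 rad/s, so 1.5977396 rad/s = 1.5977396 / 0.017453293 = 91.543738 deg/s ≈ 91.54 deg/s (4 s.f.). Final answer: 91.54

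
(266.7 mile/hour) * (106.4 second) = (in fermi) 1.269e+19. Check: 1 mile/hour = 0.44704 m/s, so 266.7 mile/hour = 266.7 * 0.44704 = 119.22557 m/s. 106.4 second = 106.4 s. Combine: 119.22557 m/s * 106.4 s = 12685.6 m. 1 fermi = 1e-15 m, so 12685.6 m = 12685.6 / 1e-15 = 1.26856e+19 fermi ≈ 1.269e+19 fermi (4 s.f.).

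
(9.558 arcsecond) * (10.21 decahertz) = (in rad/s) 1 arcsecond = 4.8481368e-06 rad, so 9.558 arcsecond = 9.558 * 4.8481368e-06 = 4.6338492e-05 rad. 1 decahertz = 10 Hz, so 10.21 decahertz = 10.21 * 10 = 102.1 Hz. Combine: 4.6338492e-05 rad * 102.1 Hz = 0.00473116 rad/s. Result: 0.00473116 rad/s ≈ 0.004731 rad/s (4 s.f.). Final answer: 0.004731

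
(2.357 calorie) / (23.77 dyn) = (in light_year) 4.385e-12. Check: 1 calorie = 4.184 J, so 2.357 calorie = 2.357 * 4.184 = 9.861688 J. 1 dyn = 1e-05 N, so 23.77 dyn = 23.77 * 1e-05 = 0.0002377 N. Combine: 9.861688 J / 0.0002377 N = 41487.96 m. 1 light_year = 9.4607305e+15 m, so 41487.96 m = 41487.96 / 9.4607305e+15 = 4.3852808e-12 light_year ≈ 4.385e-12 light_year (4 s.f.).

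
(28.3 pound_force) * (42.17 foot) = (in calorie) 386.7. Check: 1 pound_force = 4.4482216 N, so 28.3 pound_force = 28.3 * 4.4482216 = 125.88467 N. 1 foot = 0.3048 m, so 42.17 foot = 42.17 * 0.3048 = 12.853416 m. Combine: 125.88467 N * 12.853416 m = 1618.0481 J. 1 calorie = 4.184 J, so 1618.0481 J = 1618.0481 / 4.184 = 386.72277 calorie ≈ 386.7 calorie (4 s.f.).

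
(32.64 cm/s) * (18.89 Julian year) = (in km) 1 cm/s = 0.01 m/s, so 32.64 cm/s = 32.64 * 0.01 = 0.3264 m/s. 1 Julian year = 31557600 s, so 18.89 Julian year = 18.89 * 31557600 = 5.9612306e+08 s. Combine: 0.3264 m/s * 5.9612306e+08 s = 1.9457457e+08 m. 1 km = 1000 m, so 1.9457457e+08 m = 1.9457457e+08 / 1000 = 194574.57 km ≈ 1.946e+05 km (4 s.f.). Final answer: 1.946e+05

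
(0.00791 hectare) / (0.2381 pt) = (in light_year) 1 hectare = 10000 m^2, so 0.00791 hectare = 0.00791 * 10000 = 79.1 m^2. 1 pt = 0.00035277778 m, so 0.2381 pt = 0.2381 * 0.00035277778 = 8.3996389e-05 m. Combine: 79.1 m^2 / 8.3996389e-05 m = 941707.15 m. 1 light_year = 9.4607305e+15 m, so 941707.15 m = 941707.15 / 9.4607305e+15 = 9.9538524e-11 light_year ≈ 9.954e-11 light_year (4 s.f.). Final answer: 9.954e-11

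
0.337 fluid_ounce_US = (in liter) 1 fluid_ounce_US = 2.957353e-05 m^3, so 0.337 fluid_ounce_US = 0.337 * 2.957353e-05 = 9.9662795e-06 m^3. 1 liter = 0.001 m^3, so 9.9662795e-06 m^3 = 9.9662795e-06 / 0.001 = 0.0099662795 liter ≈ 0.009966 liter (4 s.f.). Final answer: 0.009966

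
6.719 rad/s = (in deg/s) 385. Check: 1 deg/s = 0.017453293 rad/s, so 6.719 rad/s = 6.719 / 0.017453293 = 384.97034 deg/s ≈ 385 deg/s (4 s.f.).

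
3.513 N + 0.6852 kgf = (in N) 3.513 N is already in N. 1 kgf = 9.80665 N, so 0.6852 kgf = 0.6852 * 9.80665 = 6.7195166 N. Sum: 3.513 + 6.7195166 = 10.232517 N. Result: 10.232517 N ≈ 10.23 N (4 s.f.). Final answer: 10.23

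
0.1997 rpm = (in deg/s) 1.198. Check: 1 rpm = 0.10471976 rad/s, so 0.1997 rpm = 0.1997 * 0.10471976 = 0.020912535 rad/s. 1 deg/s = 0.017453293 rad/s, so 0.020912535 rad/s = 0.020912535 / 0.017453293 = 1.1982 deg/s ≈ 1.198 deg/s (4 s.f.).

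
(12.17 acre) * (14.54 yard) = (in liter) 1 acre = 4046.8564 m^2, so 12.17 acre = 12.17 * 4046.8564 = 49250.243 m^2. 1 yard = 0.9144 m, so 14.54 yard = 14.54 * 0.9144 = 13.295376 m. Combine: 49250.243 m^2 * 13.295376 m = 654800.49 m^3. 1 liter = 0.001 m^3, so 654800.49 m^3 = 654800.49 / 0.001 = 6.5480049e+08 liter ≈ 6.548e+08 liter (4 s.f.). Final answer: 6.548e+08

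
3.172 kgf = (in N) 31.11. Check: 1 kgf = 9.80665 N, so 3.172 kgf = 3.172 * 9.80665 = 31.106694 N. Result: 31.106694 N ≈ 31.11 N (4 s.f.).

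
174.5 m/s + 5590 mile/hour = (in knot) 5197. Check: 174.5 m/s is already in m/s. 1 mile/hour = 0.44704 m/s, so 5590 mile/hour = 5590 * 0.44704 = 2498.9536 m/s. Sum: 174.5 + 2498.9536 = 2673.4536 m/s. 1 knot = 0.51444444 m/s, so 2673.4536 m/s = 2673.4536 / 0.51444444 = 5196.7781 knot ≈ 5197 knot (4 s.f.).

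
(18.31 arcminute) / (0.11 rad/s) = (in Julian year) 1 arcminute = 0.00029088821 rad, so 18.31 arcminute = 18.31 * 0.00029088821 = 0.0053261631 rad. 0.11 rad/s is already in rad/s. Combine: 0.0053261631 rad / 0.11 rad/s = 0.048419665 s. 1 Julian year = 31557600 s, so 0.048419665 s = 0.048419665 / 31557600 = 1.5343266e-09 Julian year ≈ 1.534e-09 Julian year (4 s.f.). Final answer: 1.534e-09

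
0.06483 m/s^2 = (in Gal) 6.483. Check: 1 Gal = 0.01 m/s^2, so 0.06483 m/s^2 = 0.06483 / 0.01 = 6.483 Gal.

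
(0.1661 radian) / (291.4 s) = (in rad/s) 0.00057. Check: 0.1661 radian = 0.1661 rad. 291.4 s is already in s. Combine: 0.1661 rad / 291.4 s = 0.00057000686 rad/s. Result: 0.00057000686 rad/s ≈ 0.00057 rad/s (4 s.f.).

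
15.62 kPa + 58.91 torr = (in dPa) 1 kPa = 1000 Pa, so 15.62 kPa = 15.62 * 1000 = 15620 Pa. 1 torr = 133.32237 Pa, so 58.91 torr = 58.91 * 133.32237 = 7854.0207 Pa. Sum: 15620 + 7854.0207 = 23474.021 Pa. 1 dPa = 0.1 Pa, so 23474.021 Pa = 23474.021 / 0.1 = 234740.21 dPa ≈ 2.347e+05 dPa (4 s.f.). Final answer: 2.347e+05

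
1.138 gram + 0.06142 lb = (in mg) 2.9e+04. Check: 1 gram = 0.001 kg, so 1.138 gram = 1.138 * 0.001 = 0.001138 kg. 1 lb = 0.45359237 kg, so 0.06142 lb = 0.06142 * 0.45359237 = 0.027859643 kg. Sum: 0.001138 + 0.027859643 = 0.028997643 kg. 1 mg = 1e-06 kg, so 0.028997643 kg = 0.028997643 / 1e-06 = 28997.643 mg ≈ 2.9e+04 mg (4 s.f.).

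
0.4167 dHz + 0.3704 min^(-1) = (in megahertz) 4.784e-08. Check: 1 dHz = 0.1 Hz, so 0.4167 dHz = 0.4167 * 0.1 = 0.04167 Hz. 1 min^(-1) = 0.016666667 Hz, so 0.3704 min^(-1) = 0.3704 * 0.016666667 = 0.0061733333 Hz. Sum: 0.04167 + 0.0061733333 = 0.047843333 Hz. 1 megahertz = 1000000 Hz, so 0.047843333 Hz = 0.047843333 / 1000000 = 4.7843333e-08 megahertz ≈ 4.784e-08 megahertz (4 s.f.).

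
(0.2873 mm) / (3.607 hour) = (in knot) 4.301e-08. Check: 1 mm = 0.001 m, so 0.2873 mm = 0.2873 * 0.001 = 0.0002873 m. 1 hour = 3600 s, so 3.607 hour = 3.607 * 3600 = 12985.2 s. Combine: 0.0002873 m / 12985.2 s = 2.2125189e-08 m/s. 1 knot = 0.51444444 m/s, so 2.2125189e-08 m/s = 2.2125189e-08 / 0.51444444 = 4.3007926e-08 knot ≈ 4.301e-08 knot (4 s.f.).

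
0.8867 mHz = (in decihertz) 1 mHz = 0.001 Hz, so 0.8867 mHz = 0.8867 * 0.001 = 0.0008867 Hz. 1 decihertz = 0.1 Hz, so 0.0008867 Hz = 0.0008867 / 0.1 = 0.008867 decihertz. Final answer: 0.008867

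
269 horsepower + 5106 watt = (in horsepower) 1 horsepower = 745.69987 W, so 269 horsepower = 269 * 745.69987 = 200593.27 W. 5106 watt = 5106 W. Sum: 200593.27 + 5106 = 205699.27 W. 1 horsepower = 745.69987 W, so 205699.27 W = 205699.27 / 745.69987 = 275.84726 horsepower ≈ 275.8 horsepower (4 s.f.). Final answer: 275.8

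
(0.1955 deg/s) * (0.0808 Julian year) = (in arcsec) 1.795e+09. Check: 1 deg/s = 0.017453293 rad/s, so 0.1955 deg/s = 0.1955 * 0.017453293 = 0.0034121187 rad/s. 1 Julian year = 31557600 s, so 0.0808 Julian year = 0.0808 * 31557600 = 2549854.1 s. Combine: 0.0034121187 rad/s * 2549854.1 s = 8700.4048 rad. 1 arcsec = 4.8481368e-06 rad, so 8700.4048 rad = 8700.4048 / 4.8481368e-06 = 1.7945873e+09 arcsec ≈ 1.795e+09 arcsec (4 s.f.).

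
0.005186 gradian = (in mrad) 1 gradian = 0.015707963 rad, so 0.005186 gradian = 0.005186 * 0.015707963 = 8.1461498e-05 rad. 1 mrad = 0.001 rad, so 8.1461498e-05 rad = 8.1461498e-05 / 0.001 = 0.081461498 mrad ≈ 0.08146 mrad (4 s.f.). Final answer: 0.08146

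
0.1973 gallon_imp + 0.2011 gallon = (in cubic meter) 0.001658. Check: 1 gallon_imp = 0.00454609 m^3, so 0.1973 gallon_imp = 0.1973 * 0.00454609 = 0.00089694356 m^3. 1 gallon = 0.0037854118 m^3, so 0.2011 gallon = 0.2011 * 0.0037854118 = 0.00076124631 m^3. Sum: 0.00089694356 + 0.00076124631 = 0.0016581899 m^3. 0.0016581899 m^3 = 0.0016581899 cubic meter ≈ 0.001658 cubic meter (4 s.f.).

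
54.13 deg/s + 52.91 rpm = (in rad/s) 1 deg/s = 0.017453293 rad/s, so 54.13 deg/s = 54.13 * 0.017453293 = 0.94474672 rad/s. 1 rpm = 0.10471976 rad/s, so 52.91 rpm = 52.91 * 0.10471976 = 5.5407222 rad/s. Sum: 0.94474672 + 5.5407222 = 6.485469 rad/s. Result: 6.485469 rad/s ≈ 6.485 rad/s (4 s.f.). Final answer: 6.485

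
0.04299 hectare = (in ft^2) 1 hectare = 10000 m^2, so 0.04299 hectare = 0.04299 * 10000 = 429.9 m^2. 1 ft^2 = 0.09290304 m^2, so 429.9 m^2 = 429.9 / 0.09290304 = 4627.4051 ft^2 ≈ 4627 ft^2 (4 s.f.). Final answer: 4627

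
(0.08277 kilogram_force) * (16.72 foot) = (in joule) 1 kilogram_force = 9.80665 N, so 0.08277 kilogram_force = 0.08277 * 9.80665 = 0.81169642 N. 1 foot = 0.3048 m, so 16.72 foot = 16.72 * 0.3048 = 5.096256 m. Combine: 0.81169642 N * 5.096256 m = 4.1366128 J. 4.1366128 J = 4.1366128 joule ≈ 4.137 joule (4 s.f.). Final answer: 4.137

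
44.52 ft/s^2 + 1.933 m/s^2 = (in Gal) 1 ft/s^2 = 0.3048 m/s^2, so 44.52 ft/s^2 = 44.52 * 0.3048 = 13.569696 m/s^2. 1.933 m/s^2 is already in m/s^2. Sum: 13.569696 + 1.933 = 15.502696 m/s^2. 1 Gal = 0.01 m/s^2, so 15.502696 m/s^2 = 15.502696 / 0.01 = 1550.2696 Gal ≈ 1550 Gal (4 s.f.). Final answer: 1550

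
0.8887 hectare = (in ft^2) 9.566e+04. Check: 1 hectare = 10000 m^2, so 0.8887 hectare = 0.8887 * 10000 = 8887 m^2. 1 ft^2 = 0.09290304 m^2, so 8887 m^2 = 8887 / 0.09290304 = 95658.872 ft^2 ≈ 9.566e+04 ft^2 (4 s.f.).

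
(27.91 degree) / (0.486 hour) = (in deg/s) 0.01595. Check: 1 degree = 0.017453293 rad, so 27.91 degree = 27.91 * 0.017453293 = 0.48712139 rad. 1 hour = 3600 s, so 0.486 hour = 0.486 * 3600 = 1749.6 s. Combine: 0.48712139 rad / 1749.6 s = 0.00027841872 rad/s. 1 deg/s = 0.017453293 rad/s, so 0.00027841872 rad/s = 0.00027841872 / 0.017453293 = 0.015952218 deg/s ≈ 0.01595 deg/s (4 s.f.).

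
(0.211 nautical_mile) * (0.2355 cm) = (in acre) 0.0002274. Check: 1 nautical_mile = 1852 m, so 0.211 nautical_mile = 0.211 * 1852 = 390.772 m. 1 cm = 0.01 m, so 0.2355 cm = 0.2355 * 0.01 = 0.002355 m. Combine: 390.772 m * 0.002355 m = 0.92026806 m^2. 1 acre = 4046.8564 m^2, so 0.92026806 m^2 = 0.92026806 / 4046.8564 = 0.00022740319 acre ≈ 0.0002274 acre (4 s.f.).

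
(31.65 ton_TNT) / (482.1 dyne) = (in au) 183.6. Check: 1 ton_TNT = 4.184e+09 J, so 31.65 ton_TNT = 31.65 * 4.184e+09 = 1.324236e+11 J. 1 dyne = 1e-05 N, so 482.1 dyne = 482.1 * 1e-05 = 0.004821 N. Combine: 1.324236e+11 J / 0.004821 N = 2.7468077e+13 m. 1 au = 1.4959787e+11 m, so 2.7468077e+13 m = 2.7468077e+13 / 1.4959787e+11 = 183.61275 au ≈ 183.6 au (4 s.f.).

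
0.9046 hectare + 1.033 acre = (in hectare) 1.323. Check: 1 hectare = 10000 m^2, so 0.9046 hectare = 0.9046 * 10000 = 9046 m^2. 1 acre = 4046.8564 m^2, so 1.033 acre = 1.033 * 4046.8564 = 4180.4027 m^2. Sum: 9046 + 4180.4027 = 13226.403 m^2. 1 hectare = 10000 m^2, so 13226.403 m^2 = 13226.403 / 10000 = 1.3226403 hectare ≈ 1.323 hectare (4 s.f.).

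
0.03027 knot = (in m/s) 1 knot = 0.51444444 m/s, so 0.03027 knot = 0.03027 * 0.51444444 = 0.015572233 m/s. Result: 0.015572233 m/s ≈ 0.01557 m/s (4 s.f.). Final answer: 0.01557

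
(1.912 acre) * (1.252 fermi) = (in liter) 1 acre = 4046.8564 m^2, so 1.912 acre = 1.912 * 4046.8564 = 7737.5895 m^2. 1 fermi = 1e-15 m, so 1.252 fermi = 1.252 * 1e-15 = 1.252e-15 m. Combine: 7737.5895 m^2 * 1.252e-15 m = 9.687462e-12 m^3. 1 liter = 0.001 m^3, so 9.687462e-12 m^3 = 9.687462e-12 / 0.001 = 9.687462e-09 liter ≈ 9.687e-09 liter (4 s.f.). Final answer: 9.687e-09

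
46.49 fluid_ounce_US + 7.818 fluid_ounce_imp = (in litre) 1.597. Check: 1 fluid_ounce_US = 2.957353e-05 m^3, so 46.49 fluid_ounce_US = 46.49 * 2.957353e-05 = 0.0013748734 m^3. 1 fluid_ounce_imp = 2.8413063e-05 m^3, so 7.818 fluid_ounce_imp = 7.818 * 2.8413063e-05 = 0.00022213332 m^3. Sum: 0.0013748734 + 0.00022213332 = 0.0015970067 m^3. 1 litre = 0.001 m^3, so 0.0015970067 m^3 = 0.0015970067 / 0.001 = 1.5970067 litre ≈ 1.597 litre (4 s.f.).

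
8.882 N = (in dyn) 1 dyn = 1e-05 N, so 8.882 N = 8.882 / 1e-05 = 888200 dyn ≈ 8.882e+05 dyn (4 s.f.). Final answer: 8.882e+05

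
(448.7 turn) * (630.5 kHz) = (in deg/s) 1 turn = 6.2831853 rad, so 448.7 turn = 448.7 * 6.2831853 = 2819.2652 rad. 1 kHz = 1000 Hz, so 630.5 kHz = 630.5 * 1000 = 630500 Hz. Combine: 2819.2652 rad * 630500 Hz = 1.7775467e+09 rad/s. 1 deg/s = 0.017453293 rad/s, so 1.7775467e+09 rad/s = 1.7775467e+09 / 0.017453293 = 1.0184593e+11 deg/s ≈ 1.018e+11 deg/s (4 s.f.). Final answer: 1.018e+11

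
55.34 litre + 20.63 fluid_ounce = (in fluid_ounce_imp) 1 litre = 0.001 m^3, so 55.34 litre = 55.34 * 0.001 = 0.05534 m^3. 1 fluid_ounce = 2.957353e-05 m^3, so 20.63 fluid_ounce = 20.63 * 2.957353e-05 = 0.00061010191 m^3. Sum: 0.05534 + 0.00061010191 = 0.055950102 m^3. 1 fluid_ounce_imp = 2.8413063e-05 m^3, so 0.055950102 m^3 = 0.055950102 / 2.8413063e-05 = 1969.1683 fluid_ounce_imp ≈ 1969 fluid_ounce_imp (4 s.f.). Final answer: 1969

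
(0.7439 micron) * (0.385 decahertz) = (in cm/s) 1 micron = 1e-06 m, so 0.7439 micron = 0.7439 * 1e-06 = 7.439e-07 m. 1 decahertz = 10 Hz, so 0.385 decahertz = 0.385 * 10 = 3.85 Hz. Combine: 7.439e-07 m * 3.85 Hz = 2.864015e-06 m/s. 1 cm/s = 0.01 m/s, so 2.864015e-06 m/s = 2.864015e-06 / 0.01 = 0.0002864015 cm/s ≈ 0.0002864 cm/s (4 s.f.). Final answer: 0.0002864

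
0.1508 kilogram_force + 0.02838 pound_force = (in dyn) 1.605e+05. Check: 1 kilogram_force = 9.80665 N, so 0.1508 kilogram_force = 0.1508 * 9.80665 = 1.4788428 N. 1 pound_force = 4.4482216 N, so 0.02838 pound_force = 0.02838 * 4.4482216 = 0.12624053 N. Sum: 1.4788428 + 0.12624053 = 1.6050833 N. 1 dyn = 1e-05 N, so 1.6050833 N = 1.6050833 / 1e-05 = 160508.33 dyn ≈ 1.605e+05 dyn (4 s.f.).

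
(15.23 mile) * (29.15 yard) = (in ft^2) 1 mile = 1609.344 m, so 15.23 mile = 15.23 * 1609.344 = 24510.309 m. 1 yard = 0.9144 m, so 29.15 yard = 29.15 * 0.9144 = 26.65476 m. Combine: 24510.309 m * 26.65476 m = 653316.41 m^2. 1 ft^2 = 0.09290304 m^2, so 653316.41 m^2 = 653316.41 / 0.09290304 = 7032239.3 ft^2 ≈ 7.032e+06 ft^2 (4 s.f.). Final answer: 7.032e+06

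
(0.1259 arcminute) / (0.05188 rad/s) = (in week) 1.167e-09. Check: 1 arcminute = 0.00029088821 rad, so 0.1259 arcminute = 0.1259 * 0.00029088821 = 3.6622825e-05 rad. 0.05188 rad/s is already in rad/s. Combine: 3.6622825e-05 rad / 0.05188 rad/s = 0.00070591414 s. 1 week = 604800 s, so 0.00070591414 s = 0.00070591414 / 604800 = 1.1671861e-09 week ≈ 1.167e-09 week (4 s.f.).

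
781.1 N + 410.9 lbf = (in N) 2609. Check: 781.1 N is already in N. 1 lbf = 4.4482216 N, so 410.9 lbf = 410.9 * 4.4482216 = 1827.7743 N. Sum: 781.1 + 1827.7743 = 2608.8743 N. Result: 2608.8743 N ≈ 2609 N (4 s.f.).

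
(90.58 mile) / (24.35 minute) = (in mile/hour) 223.2. Check: 1 mile = 1609.344 m, so 90.58 mile = 90.58 * 1609.344 = 145774.38 m. 1 minute = 60 s, so 24.35 minute = 24.35 * 60 = 1461 s. Combine: 145774.38 m / 1461 s = 99.777125 m/s. 1 mile/hour = 0.44704 m/s, so 99.777125 m/s = 99.777125 / 0.44704 = 223.19507 mile/hour ≈ 223.2 mile/hour (4 s.f.).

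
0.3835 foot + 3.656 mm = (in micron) 1 foot = 0.3048 m, so 0.3835 foot = 0.3835 * 0.3048 = 0.1168908 m. 1 mm = 0.001 m, so 3.656 mm = 3.656 * 0.001 = 0.003656 m. Sum: 0.1168908 + 0.003656 = 0.1205468 m. 1 micron = 1e-06 m, so 0.1205468 m = 0.1205468 / 1e-06 = 120546.8 micron ≈ 1.205e+05 micron (4 s.f.). Final answer: 1.205e+05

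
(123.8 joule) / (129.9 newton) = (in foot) 3.127. Check: 123.8 joule = 123.8 J. 129.9 newton = 129.9 N. Combine: 123.8 J / 129.9 N = 0.9530408 m. 1 foot = 0.3048 m, so 0.9530408 m = 0.9530408 / 0.3048 = 3.1267743 foot ≈ 3.127 foot (4 s.f.).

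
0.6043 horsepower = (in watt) 1 horsepower = 745.69987 W, so 0.6043 horsepower = 0.6043 * 745.69987 = 450.62643 W. 450.62643 W = 450.62643 watt ≈ 450.6 watt (4 s.f.). Final answer: 450.6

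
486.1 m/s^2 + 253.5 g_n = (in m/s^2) 486.1 m/s^2 is already in m/s^2. 1 g_n = 9.80665 m/s^2, so 253.5 g_n = 253.5 * 9.80665 = 2485.9858 m/s^2. Sum: 486.1 + 2485.9858 = 2972.0858 m/s^2. Result: 2972.0858 m/s^2 ≈ 2972 m/s^2 (4 s.f.). Final answer: 2972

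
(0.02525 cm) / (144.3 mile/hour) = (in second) 3.914e-06. Check: 1 cm = 0.01 m, so 0.02525 cm = 0.02525 * 0.01 = 0.0002525 m. 1 mile/hour = 0.44704 m/s, so 144.3 mile/hour = 144.3 * 0.44704 = 64.507872 m/s. Combine: 0.0002525 m / 64.507872 m/s = 3.914251e-06 s. 3.914251e-06 s = 3.914251e-06 second ≈ 3.914e-06 second (4 s.f.).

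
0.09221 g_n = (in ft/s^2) 1 g_n = 9.80665 m/s^2, so 0.09221 g_n = 0.09221 * 9.80665 = 0.9042712 m/s^2. 1 ft/s^2 = 0.3048 m/s^2, so 0.9042712 m/s^2 = 0.9042712 / 0.3048 = 2.966769 ft/s^2 ≈ 2.967 ft/s^2 (4 s.f.). Final answer: 2.967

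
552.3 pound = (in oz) 1 pound = 0.45359237 kg, so 552.3 pound = 552.3 * 0.45359237 = 250.51907 kg. 1 oz = 0.028349523 kg, so 250.51907 kg = 250.51907 / 0.028349523 = 8836.8 oz ≈ 8837 oz (4 s.f.). Final answer: 8837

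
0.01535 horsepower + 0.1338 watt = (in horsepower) 0.01553. Check: 1 horsepower = 745.69987 W, so 0.01535 horsepower = 0.01535 * 745.69987 = 11.446493 W. 0.1338 watt = 0.1338 W. Sum: 11.446493 + 0.1338 = 11.580293 W. 1 horsepower = 745.69987 W, so 11.580293 W = 11.580293 / 745.69987 = 0.015529429 horsepower ≈ 0.01553 horsepower (4 s.f.).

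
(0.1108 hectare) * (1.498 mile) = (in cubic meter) 2.671e+06. Check: 1 hectare = 10000 m^2, so 0.1108 hectare = 0.1108 * 10000 = 1108 m^2. 1 mile = 1609.344 m, so 1.498 mile = 1.498 * 1609.344 = 2410.7973 m. Combine: 1108 m^2 * 2410.7973 m = 2671163.4 m^3. 2671163.4 m^3 = 2671163.4 cubic meter ≈ 2.671e+06 cubic meter (4 s.f.).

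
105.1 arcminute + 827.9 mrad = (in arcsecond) 1.771e+05. Check: 1 arcminute = 0.00029088821 rad, so 105.1 arcminute = 105.1 * 0.00029088821 = 0.030572351 rad. 1 mrad = 0.001 rad, so 827.9 mrad = 827.9 * 0.001 = 0.8279 rad. Sum: 0.030572351 + 0.8279 = 0.85847235 rad. 1 arcsecond = 4.8481368e-06 rad, so 0.85847235 rad = 0.85847235 / 4.8481368e-06 = 177072.63 arcsecond ≈ 1.771e+05 arcsecond (4 s.f.).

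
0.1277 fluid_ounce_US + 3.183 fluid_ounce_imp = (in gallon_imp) 0.02072. Check: 1 fluid_ounce_US = 2.957353e-05 m^3, so 0.1277 fluid_ounce_US = 0.1277 * 2.957353e-05 = 3.7765397e-06 m^3. 1 fluid_ounce_imp = 2.8413063e-05 m^3, so 3.183 fluid_ounce_imp = 3.183 * 2.8413063e-05 = 9.0438778e-05 m^3. Sum: 3.7765397e-06 + 9.0438778e-05 = 9.4215318e-05 m^3. 1 gallon_imp = 0.00454609 m^3, so 9.4215318e-05 m^3 = 9.4215318e-05 / 0.00454609 = 0.020724473 gallon_imp ≈ 0.02072 gallon_imp (4 s.f.).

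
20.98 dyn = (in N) 1 dyn = 1e-05 N, so 20.98 dyn = 20.98 * 1e-05 = 0.0002098 N. Result: 0.0002098 N. Final answer: 0.0002098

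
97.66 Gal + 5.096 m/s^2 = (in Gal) 1 Gal = 0.01 m/s^2, so 97.66 Gal = 97.66 * 0.01 = 0.9766 m/s^2. 5.096 m/s^2 is already in m/s^2. Sum: 0.9766 + 5.096 = 6.0726 m/s^2. 1 Gal = 0.01 m/s^2, so 6.0726 m/s^2 = 6.0726 / 0.01 = 607.26 Gal ≈ 607.3 Gal (4 s.f.). Final answer: 607.3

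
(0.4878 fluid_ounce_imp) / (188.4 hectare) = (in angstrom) 0.07357. Check: 1 fluid_ounce_imp = 2.8413063e-05 m^3, so 0.4878 fluid_ounce_imp = 0.4878 * 2.8413063e-05 = 1.3859892e-05 m^3. 1 hectare = 10000 m^2, so 188.4 hectare = 188.4 * 10000 = 1884000 m^2. Combine: 1.3859892e-05 m^3 / 1884000 m^2 = 7.3566305e-12 m. 1 angstrom = 1e-10 m, so 7.3566305e-12 m = 7.3566305e-12 / 1e-10 = 0.073566305 angstrom ≈ 0.07357 angstrom (4 s.f.).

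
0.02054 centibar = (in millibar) 1 centibar = 1000 Pa, so 0.02054 centibar = 0.02054 * 1000 = 20.54 Pa. 1 millibar = 100 Pa, so 20.54 Pa = 20.54 / 100 = 0.2054 millibar. Final answer: 0.2054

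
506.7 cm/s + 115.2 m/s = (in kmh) 433. Check: 1 cm/s = 0.01 m/s, so 506.7 cm/s = 506.7 * 0.01 = 5.067 m/s. 115.2 m/s is already in m/s. Sum: 5.067 + 115.2 = 120.267 m/s. 1 kmh = 0.27777778 m/s, so 120.267 m/s = 120.267 / 0.27777778 = 432.9612 kmh ≈ 433 kmh (4 s.f.).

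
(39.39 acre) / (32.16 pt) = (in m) 1 acre = 4046.8564 m^2, so 39.39 acre = 39.39 * 4046.8564 = 159405.67 m^2. 1 pt = 0.00035277778 m, so 32.16 pt = 32.16 * 0.00035277778 = 0.011345333 m. Combine: 159405.67 m^2 / 0.011345333 m = 14050330 m. Result: 14050330 m ≈ 1.405e+07 m (4 s.f.). Final answer: 1.405e+07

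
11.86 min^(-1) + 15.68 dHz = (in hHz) 0.01766. Check: 1 min^(-1) = 0.016666667 Hz, so 11.86 min^(-1) = 11.86 * 0.016666667 = 0.19766667 Hz. 1 dHz = 0.1 Hz, so 15.68 dHz = 15.68 * 0.1 = 1.568 Hz. Sum: 0.19766667 + 1.568 = 1.7656667 Hz. 1 hHz = 100 Hz, so 1.7656667 Hz = 1.7656667 / 100 = 0.017656667 hHz ≈ 0.01766 hHz (4 s.f.).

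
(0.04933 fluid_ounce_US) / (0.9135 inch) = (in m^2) 6.287e-05. Check: 1 fluid_ounce_US = 2.957353e-05 m^3, so 0.04933 fluid_ounce_US = 0.04933 * 2.957353e-05 = 1.4588622e-06 m^3. 1 inch = 0.0254 m, so 0.9135 inch = 0.9135 * 0.0254 = 0.0232029 m. Combine: 1.4588622e-06 m^3 / 0.0232029 m = 6.2874133e-05 m^2. Result: 6.2874133e-05 m^2 ≈ 6.287e-05 m^2 (4 s.f.).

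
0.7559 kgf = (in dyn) 1 kgf = 9.80665 N, so 0.7559 kgf = 0.7559 * 9.80665 = 7.4128467 N. 1 dyn = 1e-05 N, so 7.4128467 N = 7.4128467 / 1e-05 = 741284.67 dyn ≈ 7.413e+05 dyn (4 s.f.). Final answer: 7.413e+05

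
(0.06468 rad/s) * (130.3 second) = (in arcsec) 0.06468 rad/s is already in rad/s. 130.3 second = 130.3 s. Combine: 0.06468 rad/s * 130.3 s = 8.427804 rad. 1 arcsec = 4.8481368e-06 rad, so 8.427804 rad = 8.427804 / 4.8481368e-06 = 1738359.4 arcsec ≈ 1.738e+06 arcsec (4 s.f.). Final answer: 1.738e+06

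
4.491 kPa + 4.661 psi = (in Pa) 3.663e+04. Check: 1 kPa = 1000 Pa, so 4.491 kPa = 4.491 * 1000 = 4491 Pa. 1 psi = 6894.7573 Pa, so 4.661 psi = 4.661 * 6894.7573 = 32136.464 Pa. Sum: 4491 + 32136.464 = 36627.464 Pa. Result: 36627.464 Pa ≈ 3.663e+04 Pa (4 s.f.).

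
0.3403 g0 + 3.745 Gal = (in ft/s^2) 11.07. Check: 1 g0 = 9.80665 m/s^2, so 0.3403 g0 = 0.3403 * 9.80665 = 3.337203 m/s^2. 1 Gal = 0.01 m/s^2, so 3.745 Gal = 3.745 * 0.01 = 0.03745 m/s^2. Sum: 3.337203 + 0.03745 = 3.374653 m/s^2. 1 ft/s^2 = 0.3048 m/s^2, so 3.374653 m/s^2 = 3.374653 / 0.3048 = 11.071696 ft/s^2 ≈ 11.07 ft/s^2 (4 s.f.).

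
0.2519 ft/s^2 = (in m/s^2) 0.07678. Check: 1 ft/s^2 = 0.3048 m/s^2, so 0.2519 ft/s^2 = 0.2519 * 0.3048 = 0.07677912 m/s^2. Result: 0.07677912 m/s^2 ≈ 0.07678 m/s^2 (4 s.f.).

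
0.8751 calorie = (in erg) 3.661e+07. Check: 1 calorie = 4.184 J, so 0.8751 calorie = 0.8751 * 4.184 = 3.6614184 J. 1 erg = 1e-07 J, so 3.6614184 J = 3.6614184 / 1e-07 = 36614184 erg ≈ 3.661e+07 erg (4 s.f.).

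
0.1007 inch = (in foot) 0.008392. Check: 1 inch = 0.0254 m, so 0.1007 inch = 0.1007 * 0.0254 = 0.00255778 m. 1 foot = 0.3048 m, so 0.00255778 m = 0.00255778 / 0.3048 = 0.0083916667 foot ≈ 0.008392 foot (4 s.f.).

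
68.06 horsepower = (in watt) 1 horsepower = 745.69987 W, so 68.06 horsepower = 68.06 * 745.69987 = 50752.333 W. 50752.333 W = 50752.333 watt ≈ 5.075e+04 watt (4 s.f.). Final answer: 5.075e+04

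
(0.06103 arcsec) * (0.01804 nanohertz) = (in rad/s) 5.338e-18. Check: 1 arcsec = 4.8481368e-06 rad, so 0.06103 arcsec = 0.06103 * 4.8481368e-06 = 2.9588179e-07 rad. 1 nanohertz = 1e-09 Hz, so 0.01804 nanohertz = 0.01804 * 1e-09 = 1.804e-11 Hz. Combine: 2.9588179e-07 rad * 1.804e-11 Hz = 5.3377075e-18 rad/s. Result: 5.3377075e-18 rad/s ≈ 5.338e-18 rad/s (4 s.f.).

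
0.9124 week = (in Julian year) 1 week = 604800 s, so 0.9124 week = 0.9124 * 604800 = 551819.52 s. 1 Julian year = 31557600 s, so 551819.52 s = 551819.52 / 31557600 = 0.017486105 Julian year ≈ 0.01749 Julian year (4 s.f.). Final answer: 0.01749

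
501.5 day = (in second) 4.333e+07. Check: 1 day = 86400 s, so 501.5 day = 501.5 * 86400 = 43329600 s. 43329600 s = 43329600 second ≈ 4.333e+07 second (4 s.f.).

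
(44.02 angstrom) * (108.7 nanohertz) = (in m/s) 1 angstrom = 1e-10 m, so 44.02 angstrom = 44.02 * 1e-10 = 4.402e-09 m. 1 nanohertz = 1e-09 Hz, so 108.7 nanohertz = 108.7 * 1e-09 = 1.087e-07 Hz. Combine: 4.402e-09 m * 1.087e-07 Hz = 4.784974e-16 m/s. Result: 4.784974e-16 m/s ≈ 4.785e-16 m/s (4 s.f.). Final answer: 4.785e-16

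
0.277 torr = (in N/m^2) 36.93. Check: 1 torr = 133.32237 Pa, so 0.277 torr = 0.277 * 133.32237 = 36.930296 Pa. 36.930296 Pa = 36.930296 N/m^2 ≈ 36.93 N/m^2 (4 s.f.).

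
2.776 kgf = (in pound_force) 1 kgf = 9.80665 N, so 2.776 kgf = 2.776 * 9.80665 = 27.22326 N. 1 pound_force = 4.4482216 N, so 27.22326 N = 27.22326 / 4.4482216 = 6.1200324 pound_force ≈ 6.12 pound_force (4 s.f.). Final answer: 6.12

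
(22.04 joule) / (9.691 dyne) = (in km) 22.04 joule = 22.04 J. 1 dyne = 1e-05 N, so 9.691 dyne = 9.691 * 1e-05 = 9.691e-05 N. Combine: 22.04 J / 9.691e-05 N = 227427.51 m. 1 km = 1000 m, so 227427.51 m = 227427.51 / 1000 = 227.42751 km ≈ 227.4 km (4 s.f.). Final answer: 227.4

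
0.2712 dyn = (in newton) 1 dyn = 1e-05 N, so 0.2712 dyn = 0.2712 * 1e-05 = 2.712e-06 N. 2.712e-06 N = 2.712e-06 newton. Final answer: 2.712e-06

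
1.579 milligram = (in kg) 1 milligram = 1e-06 kg, so 1.579 milligram = 1.579 * 1e-06 = 1.579e-06 kg. Result: 1.579e-06 kg. Final answer: 1.579e-06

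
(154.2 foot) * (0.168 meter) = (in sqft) 84.99. Check: 1 foot = 0.3048 m, so 154.2 foot = 154.2 * 0.3048 = 47.00016 m. 0.168 meter = 0.168 m. Combine: 47.00016 m * 0.168 m = 7.8960269 m^2. 1 sqft = 0.09290304 m^2, so 7.8960269 m^2 = 7.8960269 / 0.09290304 = 84.992126 sqft ≈ 84.99 sqft (4 s.f.).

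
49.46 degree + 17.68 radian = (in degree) 1062. Check: 1 degree = 0.017453293 rad, so 49.46 degree = 49.46 * 0.017453293 = 0.86323985 rad. 17.68 radian = 17.68 rad. Sum: 0.86323985 + 17.68 = 18.54324 rad. 1 degree = 0.017453293 rad, so 18.54324 rad = 18.54324 / 0.017453293 = 1062.4494 degree ≈ 1062 degree (4 s.f.).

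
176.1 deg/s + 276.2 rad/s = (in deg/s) 1 deg/s = 0.017453293 rad/s, so 176.1 deg/s = 176.1 * 0.017453293 = 3.0735248 rad/s. 276.2 rad/s is already in rad/s. Sum: 3.0735248 + 276.2 = 279.27352 rad/s. 1 deg/s = 0.017453293 rad/s, so 279.27352 rad/s = 279.27352 / 0.017453293 = 16001.194 deg/s ≈ 1.6e+04 deg/s (4 s.f.). Final answer: 1.6e+04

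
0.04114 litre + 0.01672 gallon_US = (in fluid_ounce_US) 1 litre = 0.001 m^3, so 0.04114 litre = 0.04114 * 0.001 = 4.114e-05 m^3. 1 gallon_US = 0.0037854118 m^3, so 0.01672 gallon_US = 0.01672 * 0.0037854118 = 6.3292085e-05 m^3. Sum: 4.114e-05 + 6.3292085e-05 = 0.00010443209 m^3. 1 fluid_ounce_US = 2.957353e-05 m^3, so 0.00010443209 m^3 = 0.00010443209 / 2.957353e-05 = 3.5312689 fluid_ounce_US ≈ 3.531 fluid_ounce_US (4 s.f.). Final answer: 3.531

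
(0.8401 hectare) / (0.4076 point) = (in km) 5.842e+04. Check: 1 hectare = 10000 m^2, so 0.8401 hectare = 0.8401 * 10000 = 8401 m^2. 1 point = 0.00035277778 m, so 0.4076 point = 0.4076 * 0.00035277778 = 0.00014379222 m. Combine: 8401 m^2 / 0.00014379222 m = 58424579 m. 1 km = 1000 m, so 58424579 m = 58424579 / 1000 = 58424.579 km ≈ 5.842e+04 km (4 s.f.).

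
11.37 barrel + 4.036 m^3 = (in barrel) 1 barrel = 0.15898729 m^3, so 11.37 barrel = 11.37 * 0.15898729 = 1.8076855 m^3. 4.036 m^3 is already in m^3. Sum: 1.8076855 + 4.036 = 5.8436855 m^3. 1 barrel = 0.15898729 m^3, so 5.8436855 m^3 = 5.8436855 / 0.15898729 = 36.755676 barrel ≈ 36.76 barrel (4 s.f.). Final answer: 36.76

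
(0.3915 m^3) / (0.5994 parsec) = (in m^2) 2.117e-17. Check: 0.3915 m^3 is already in m^3. 1 parsec = 3.0856776e+16 m, so 0.5994 parsec = 0.5994 * 3.0856776e+16 = 1.8495551e+16 m. Combine: 0.3915 m^3 / 1.8495551e+16 m = 2.1167252e-17 m^2. Result: 2.1167252e-17 m^2 ≈ 2.117e-17 m^2 (4 s.f.).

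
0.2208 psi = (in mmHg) 11.42. Check: 1 psi = 6894.7573 Pa, so 0.2208 psi = 0.2208 * 6894.7573 = 1522.3624 Pa. 1 mmHg = 133.32237 Pa, so 1522.3624 Pa = 1522.3624 / 133.32237 = 11.418657 mmHg ≈ 11.42 mmHg (4 s.f.).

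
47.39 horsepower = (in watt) 1 horsepower = 745.69987 W, so 47.39 horsepower = 47.39 * 745.69987 = 35338.717 W. 35338.717 W = 35338.717 watt ≈ 3.534e+04 watt (4 s.f.). Final answer: 3.534e+04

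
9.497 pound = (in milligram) 4.308e+06. Check: 1 pound = 0.45359237 kg, so 9.497 pound = 9.497 * 0.45359237 = 4.3077667 kg. 1 milligram = 1e-06 kg, so 4.3077667 kg = 4.3077667 / 1e-06 = 4307766.7 milligram ≈ 4.308e+06 milligram (4 s.f.).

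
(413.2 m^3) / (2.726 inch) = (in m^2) 413.2 m^3 is already in m^3. 1 inch = 0.0254 m, so 2.726 inch = 2.726 * 0.0254 = 0.0692404 m. Combine: 413.2 m^3 / 0.0692404 m = 5967.6143 m^2. Result: 5967.6143 m^2 ≈ 5968 m^2 (4 s.f.). Final answer: 5968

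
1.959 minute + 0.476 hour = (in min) 30.52. Check: 1 minute = 60 s, so 1.959 minute = 1.959 * 60 = 117.54 s. 1 hour = 3600 s, so 0.476 hour = 0.476 * 3600 = 1713.6 s. Sum: 117.54 + 1713.6 = 1831.14 s. 1 min = 60 s, so 1831.14 s = 1831.14 / 60 = 30.519 min ≈ 30.52 min (4 s.f.).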